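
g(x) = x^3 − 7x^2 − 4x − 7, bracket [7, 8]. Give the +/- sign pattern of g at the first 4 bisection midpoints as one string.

midpoint 7.5: g = -8.875 < 0 → [7.5, 8]
midpoint 7.75: g = 7.046875 > 0 → [7.5, 7.75]
midpoint 7.625: g = -1.162109 < 0 → [7.625, 7.75]
midpoint 7.6875: g = 2.8796 > 0 → [7.625, 7.6875]

-+-+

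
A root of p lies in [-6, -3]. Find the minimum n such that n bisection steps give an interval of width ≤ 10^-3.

12

Width after n steps is 3/2^n. Need 2^n ≥ 3/10^-3 = 3000.
2^11 = 2048 < 3000 ≤ 2^12 = 4096, so n = 12.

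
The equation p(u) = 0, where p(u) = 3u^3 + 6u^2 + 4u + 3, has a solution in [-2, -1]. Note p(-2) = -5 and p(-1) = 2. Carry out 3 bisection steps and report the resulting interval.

midpoint -1.5: p = 0.375 > 0 → [-2, -1.5]
midpoint -1.75: p = -1.703125 < 0 → [-1.75, -1.5]
midpoint -1.625: p = -0.529297 < 0 → [-1.625, -1.5]

[-1.625, -1.5]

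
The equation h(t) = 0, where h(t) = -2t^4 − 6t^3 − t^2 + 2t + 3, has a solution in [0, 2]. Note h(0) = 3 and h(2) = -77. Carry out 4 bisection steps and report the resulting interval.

[0.75, 0.875]

h(1) = -4 < 0, so the root lies in [0, 1]
h(0.5) = 2.875 > 0, so the root lies in [0.5, 1]
h(0.75) = 0.773438 > 0, so the root lies in [0.75, 1]
h(0.875) = -1.2075 < 0, so the root lies in [0.75, 0.875]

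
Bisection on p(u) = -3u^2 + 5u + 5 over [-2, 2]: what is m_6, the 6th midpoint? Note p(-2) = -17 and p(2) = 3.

m = 0, p(m) = 5 (+); new bracket [-2, 0]
m = -1, p(m) = -3 (−); new bracket [-1, 0]
m = -0.5, p(m) = 1.75 (+); new bracket [-1, -0.5]
m = -0.75, p(m) = -0.4375 (−); new bracket [-0.75, -0.5]
m = -0.625, p(m) = 0.7031 (+); new bracket [-0.75, -0.625]
m = -0.6875, p(m) = 0.1445 (+); new bracket [-0.75, -0.6875]

-0.6875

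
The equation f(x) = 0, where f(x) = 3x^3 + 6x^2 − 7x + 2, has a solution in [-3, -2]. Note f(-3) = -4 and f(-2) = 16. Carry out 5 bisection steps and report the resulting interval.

[-2.90625, -2.875]

midpoint -2.5: f = 10.125 > 0 → [-3, -2.5]
midpoint -2.75: f = 4.234375 > 0 → [-3, -2.75]
midpoint -2.875: f = 0.427734 > 0 → [-3, -2.875]
midpoint -2.9375: f = -1.7063 < 0 → [-2.9375, -2.875]
midpoint -2.90625: f = -0.6196 < 0 → [-2.90625, -2.875]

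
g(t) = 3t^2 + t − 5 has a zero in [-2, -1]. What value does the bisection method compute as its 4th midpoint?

-1.4375

m = -1.5, g(m) = 0.25 (+); new bracket [-1.5, -1]
m = -1.25, g(m) = -1.5625 (−); new bracket [-1.5, -1.25]
m = -1.375, g(m) = -0.703125 (−); new bracket [-1.5, -1.375]
m = -1.4375, g(m) = -0.2383 (−); new bracket [-1.5, -1.4375]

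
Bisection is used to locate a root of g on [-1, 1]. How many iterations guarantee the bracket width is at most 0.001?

Width after n steps is 2/2^n. Need 2^n ≥ 2/0.001 = 2000.
2^10 = 1024 < 2000 ≤ 2^11 = 2048, so n = 11.

11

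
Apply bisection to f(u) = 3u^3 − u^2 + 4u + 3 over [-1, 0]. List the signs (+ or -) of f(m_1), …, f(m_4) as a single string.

+---

midpoint -0.5: f = 0.375 > 0 → [-1, -0.5]
midpoint -0.75: f = -1.828125 < 0 → [-0.75, -0.5]
midpoint -0.625: f = -0.623047 < 0 → [-0.625, -0.5]
midpoint -0.5625: f = -0.1003 < 0 → [-0.5625, -0.5]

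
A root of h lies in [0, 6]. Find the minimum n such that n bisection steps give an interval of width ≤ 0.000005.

21

Width after n steps is 6/2^n. Need 2^n ≥ 6/0.000005 = 1200000.
2^20 = 1048576 < 1200000 ≤ 2^21 = 2097152, so n = 21.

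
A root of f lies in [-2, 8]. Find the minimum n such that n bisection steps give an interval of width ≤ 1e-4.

17

Width after n steps is 10/2^n. Need 2^n ≥ 10/1e-4 = 100000.
2^16 = 65536 < 100000 ≤ 2^17 = 131072, so n = 17.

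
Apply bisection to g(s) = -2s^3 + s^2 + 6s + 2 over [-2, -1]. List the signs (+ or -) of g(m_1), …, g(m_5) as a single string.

g(-1.5) = 2 > 0, so the root lies in [-1.5, -1]
g(-1.25) = -0.03125 < 0, so the root lies in [-1.5, -1.25]
g(-1.375) = 0.839844 > 0, so the root lies in [-1.375, -1.25]
g(-1.3125) = 0.3696 > 0, so the root lies in [-1.3125, -1.25]
g(-1.28125) = 0.1607 > 0, so the root lies in [-1.28125, -1.25]

+-+++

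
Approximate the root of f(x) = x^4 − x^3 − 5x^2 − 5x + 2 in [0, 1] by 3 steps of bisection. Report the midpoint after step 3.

m = 0.5, f(m) = -1.8125 (−); new bracket [0, 0.5]
m = 0.25, f(m) = 0.425781 (+); new bracket [0.25, 0.5]
m = 0.375, f(m) = -0.611084 (−); new bracket [0.25, 0.375]

0.375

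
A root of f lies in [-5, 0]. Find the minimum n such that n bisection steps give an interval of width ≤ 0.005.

10

Width after n steps is 5/2^n. Need 2^n ≥ 5/0.005 = 1000.
2^9 = 512 < 1000 ≤ 2^10 = 1024, so n = 10.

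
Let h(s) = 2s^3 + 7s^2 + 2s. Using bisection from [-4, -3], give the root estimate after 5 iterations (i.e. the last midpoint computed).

-3.15625

s = -3.5 gives h = -7, negative; keep [-3.5, -3]
s = -3.25 gives h = -1.21875, negative; keep [-3.25, -3]
s = -3.125 gives h = 1.074219, positive; keep [-3.25, -3.125]
s = -3.1875 gives h = -0.0249, negative; keep [-3.1875, -3.125]
s = -3.15625 gives h = 0.5363, positive; keep [-3.1875, -3.15625]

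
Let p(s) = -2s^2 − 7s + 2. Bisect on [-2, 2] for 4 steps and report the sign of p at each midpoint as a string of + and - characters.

midpoint 0: p = 2 > 0 → [0, 2]
midpoint 1: p = -7 < 0 → [0, 1]
midpoint 0.5: p = -2 < 0 → [0, 0.5]
midpoint 0.25: p = 0.125 > 0 → [0.25, 0.5]

+--+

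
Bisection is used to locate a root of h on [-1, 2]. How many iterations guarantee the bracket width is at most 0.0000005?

23

Width after n steps is 3/2^n. Need 2^n ≥ 3/0.0000005 = 6000000.
2^22 = 4194304 < 6000000 ≤ 2^23 = 8388608, so n = 23.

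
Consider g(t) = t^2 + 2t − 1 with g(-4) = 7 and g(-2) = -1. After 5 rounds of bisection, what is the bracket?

midpoint -3: g = 2 > 0 → [-3, -2]
midpoint -2.5: g = 0.25 > 0 → [-2.5, -2]
midpoint -2.25: g = -0.4375 < 0 → [-2.5, -2.25]
midpoint -2.375: g = -0.1094 < 0 → [-2.5, -2.375]
midpoint -2.4375: g = 0.0664 > 0 → [-2.4375, -2.375]

[-2.4375, -2.375]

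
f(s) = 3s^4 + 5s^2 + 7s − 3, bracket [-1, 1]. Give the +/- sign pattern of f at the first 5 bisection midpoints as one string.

-+-+-

m = 0, f(m) = -3 (−); new bracket [0, 1]
m = 0.5, f(m) = 1.9375 (+); new bracket [0, 0.5]
m = 0.25, f(m) = -0.925781 (−); new bracket [0.25, 0.5]
m = 0.375, f(m) = 0.3875 (+); new bracket [0.25, 0.375]
m = 0.3125, f(m) = -0.2956 (−); new bracket [0.3125, 0.375]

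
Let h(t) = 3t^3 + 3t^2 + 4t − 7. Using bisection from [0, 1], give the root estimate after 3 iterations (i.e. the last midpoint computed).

0.875

t = 0.5 gives h = -3.875, negative; keep [0.5, 1]
t = 0.75 gives h = -1.046875, negative; keep [0.75, 1]
t = 0.875 gives h = 0.806641, positive; keep [0.75, 0.875]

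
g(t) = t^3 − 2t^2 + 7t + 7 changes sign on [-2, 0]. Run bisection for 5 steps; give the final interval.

[-0.8125, -0.75]

t = -1 gives g = -3, negative; keep [-1, 0]
t = -0.5 gives g = 2.875, positive; keep [-1, -0.5]
t = -0.75 gives g = 0.203125, positive; keep [-1, -0.75]
t = -0.875 gives g = -1.3262, negative; keep [-0.875, -0.75]
t = -0.8125 gives g = -0.5442, negative; keep [-0.8125, -0.75]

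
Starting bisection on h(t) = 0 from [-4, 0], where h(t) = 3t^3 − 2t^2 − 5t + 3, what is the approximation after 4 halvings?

-1.25

m = -2, h(m) = -19 (−); new bracket [-2, 0]
m = -1, h(m) = 3 (+); new bracket [-2, -1]
m = -1.5, h(m) = -4.125 (−); new bracket [-1.5, -1]
m = -1.25, h(m) = 0.2656 (+); new bracket [-1.5, -1.25]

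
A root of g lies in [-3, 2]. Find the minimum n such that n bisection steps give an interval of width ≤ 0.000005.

Width after n steps is 5/2^n. Need 2^n ≥ 5/0.000005 = 1000000.
2^19 = 524288 < 1000000 ≤ 2^20 = 1048576, so n = 20.

20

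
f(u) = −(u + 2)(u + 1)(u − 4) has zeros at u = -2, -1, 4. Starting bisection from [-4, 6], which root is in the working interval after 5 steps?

u = 1 gives f = 18, positive; keep [1, 6]
u = 3.5 gives f = 12.375, positive; keep [3.5, 6]
u = 4.75 gives f = -29.109375, negative; keep [3.5, 4.75]
u = 4.125 gives f = -3.9238, negative; keep [3.5, 4.125]
u = 3.8125 gives f = 5.2449, positive; keep [3.8125, 4.125]

4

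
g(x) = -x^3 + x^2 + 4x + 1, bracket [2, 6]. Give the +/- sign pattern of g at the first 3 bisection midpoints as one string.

midpoint 4: g = -31 < 0 → [2, 4]
midpoint 3: g = -5 < 0 → [2, 3]
midpoint 2.5: g = 1.625 > 0 → [2.5, 3]

--+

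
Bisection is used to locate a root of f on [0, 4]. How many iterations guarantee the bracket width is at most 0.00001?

19

Width after n steps is 4/2^n. Need 2^n ≥ 4/0.00001 = 400000.
2^18 = 262144 < 400000 ≤ 2^19 = 524288, so n = 19.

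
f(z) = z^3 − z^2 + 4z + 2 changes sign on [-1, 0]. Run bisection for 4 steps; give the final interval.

[-0.4375, -0.375]

f(-0.5) = -0.375 < 0, so the root lies in [-0.5, 0]
f(-0.25) = 0.921875 > 0, so the root lies in [-0.5, -0.25]
f(-0.375) = 0.306641 > 0, so the root lies in [-0.5, -0.375]
f(-0.4375) = -0.0251 < 0, so the root lies in [-0.4375, -0.375]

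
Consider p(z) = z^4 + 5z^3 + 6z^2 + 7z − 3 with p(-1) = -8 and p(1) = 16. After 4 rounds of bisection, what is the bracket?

midpoint 0: p = -3 < 0 → [0, 1]
midpoint 0.5: p = 2.6875 > 0 → [0, 0.5]
midpoint 0.25: p = -0.792969 < 0 → [0.25, 0.5]
midpoint 0.375: p = 0.7522 > 0 → [0.25, 0.375]

[0.25, 0.375]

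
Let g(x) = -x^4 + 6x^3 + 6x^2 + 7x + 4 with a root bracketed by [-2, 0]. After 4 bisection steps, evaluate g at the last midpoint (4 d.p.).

0.3513

m = -1, g(m) = -4 (−); new bracket [-1, 0]
m = -0.5, g(m) = 1.1875 (+); new bracket [-1, -0.5]
m = -0.75, g(m) = -0.722656 (−); new bracket [-0.75, -0.5]
m = -0.625, g(m) = 0.3513 (+); new bracket [-0.75, -0.625]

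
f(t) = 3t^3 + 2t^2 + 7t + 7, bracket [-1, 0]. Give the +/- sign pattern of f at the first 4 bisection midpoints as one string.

midpoint -0.5: f = 3.625 > 0 → [-1, -0.5]
midpoint -0.75: f = 1.609375 > 0 → [-1, -0.75]
midpoint -0.875: f = 0.396484 > 0 → [-1, -0.875]
midpoint -0.9375: f = -0.2766 < 0 → [-0.9375, -0.875]

+++-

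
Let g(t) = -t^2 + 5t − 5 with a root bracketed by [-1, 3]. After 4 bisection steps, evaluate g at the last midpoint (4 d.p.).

-0.3125

midpoint 1: g = -1 < 0 → [1, 3]
midpoint 2: g = 1 > 0 → [1, 2]
midpoint 1.5: g = 0.25 > 0 → [1, 1.5]
midpoint 1.25: g = -0.3125 < 0 → [1.25, 1.5]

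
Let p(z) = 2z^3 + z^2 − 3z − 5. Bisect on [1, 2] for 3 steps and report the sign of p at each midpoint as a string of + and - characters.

-++

m = 1.5, p(m) = -0.5 (−); new bracket [1.5, 2]
m = 1.75, p(m) = 3.53125 (+); new bracket [1.5, 1.75]
m = 1.625, p(m) = 1.347656 (+); new bracket [1.5, 1.625]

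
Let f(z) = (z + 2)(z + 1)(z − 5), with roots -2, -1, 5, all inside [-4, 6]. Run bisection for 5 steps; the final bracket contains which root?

5

m = 1, f(m) = -24 (−); new bracket [1, 6]
m = 3.5, f(m) = -37.125 (−); new bracket [3.5, 6]
m = 4.75, f(m) = -9.703125 (−); new bracket [4.75, 6]
m = 5.375, f(m) = 17.6309 (+); new bracket [4.75, 5.375]
m = 5.0625, f(m) = 2.676 (+); new bracket [4.75, 5.0625]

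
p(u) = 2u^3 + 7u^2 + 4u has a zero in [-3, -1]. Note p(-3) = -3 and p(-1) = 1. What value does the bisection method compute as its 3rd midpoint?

p(-2) = 4 > 0, so the root lies in [-3, -2]
p(-2.5) = 2.5 > 0, so the root lies in [-3, -2.5]
p(-2.75) = 0.34375 > 0, so the root lies in [-3, -2.75]

-2.75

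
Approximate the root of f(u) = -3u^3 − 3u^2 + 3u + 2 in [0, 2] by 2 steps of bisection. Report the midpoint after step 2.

f(1) = -1 < 0, so the root lies in [0, 1]
f(0.5) = 2.375 > 0, so the root lies in [0.5, 1]

0.5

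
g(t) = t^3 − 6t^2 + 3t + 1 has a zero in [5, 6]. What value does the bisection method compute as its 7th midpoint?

t = 5.5 gives g = 2.375, positive; keep [5, 5.5]
t = 5.25 gives g = -3.921875, negative; keep [5.25, 5.5]
t = 5.375 gives g = -0.931641, negative; keep [5.375, 5.5]
t = 5.4375 gives g = 0.6814, positive; keep [5.375, 5.4375]
t = 5.40625 gives g = -0.1351, negative; keep [5.40625, 5.4375]
t = 5.421875 gives g = 0.2706, positive; keep [5.40625, 5.421875]
t = 5.4140625 gives g = 0.0671, positive; keep [5.40625, 5.4140625]

5.4140625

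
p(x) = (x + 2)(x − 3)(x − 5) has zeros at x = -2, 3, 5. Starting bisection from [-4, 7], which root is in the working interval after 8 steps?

x = 1.5 gives p = 18.375, positive; keep [-4, 1.5]
x = -1.25 gives p = 19.921875, positive; keep [-4, -1.25]
x = -2.625 gives p = -26.806641, negative; keep [-2.625, -1.25]
x = -1.9375 gives p = 2.1409, positive; keep [-2.625, -1.9375]
x = -2.28125 gives p = -10.8152, negative; keep [-2.28125, -1.9375]
x = -2.109375 gives p = -3.973, negative; keep [-2.109375, -1.9375]
x = -2.0234375 gives p = -0.8269, negative; keep [-2.0234375, -1.9375]
x = -1.98046875 gives p = 0.679, positive; keep [-2.0234375, -1.98046875]

-2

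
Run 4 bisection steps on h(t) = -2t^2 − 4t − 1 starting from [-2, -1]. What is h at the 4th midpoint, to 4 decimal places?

0.0547

m = -1.5, h(m) = 0.5 (+); new bracket [-2, -1.5]
m = -1.75, h(m) = -0.125 (−); new bracket [-1.75, -1.5]
m = -1.625, h(m) = 0.21875 (+); new bracket [-1.75, -1.625]
m = -1.6875, h(m) = 0.0547 (+); new bracket [-1.75, -1.6875]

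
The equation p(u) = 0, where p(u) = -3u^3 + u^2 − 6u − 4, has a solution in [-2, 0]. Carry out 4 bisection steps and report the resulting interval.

[-0.625, -0.5]

midpoint -1: p = 6 > 0 → [-1, 0]
midpoint -0.5: p = -0.375 < 0 → [-1, -0.5]
midpoint -0.75: p = 2.328125 > 0 → [-0.75, -0.5]
midpoint -0.625: p = 0.873 > 0 → [-0.625, -0.5]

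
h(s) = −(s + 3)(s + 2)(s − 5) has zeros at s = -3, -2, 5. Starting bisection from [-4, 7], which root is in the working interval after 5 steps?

5

m = 1.5, h(m) = 55.125 (+); new bracket [1.5, 7]
m = 4.25, h(m) = 33.984375 (+); new bracket [4.25, 7]
m = 5.625, h(m) = -41.103516 (−); new bracket [4.25, 5.625]
m = 4.9375, h(m) = 3.4417 (+); new bracket [4.9375, 5.625]
m = 5.28125, h(m) = -16.9588 (−); new bracket [4.9375, 5.28125]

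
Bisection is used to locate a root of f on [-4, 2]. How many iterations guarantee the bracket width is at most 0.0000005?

24

Width after n steps is 6/2^n. Need 2^n ≥ 6/0.0000005 = 12000000.
2^23 = 8388608 < 12000000 ≤ 2^24 = 16777216, so n = 24.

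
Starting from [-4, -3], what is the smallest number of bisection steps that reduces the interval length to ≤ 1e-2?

Width after n steps is 1/2^n. Need 2^n ≥ 1/1e-2 = 100.
2^6 = 64 < 100 ≤ 2^7 = 128, so n = 7.

7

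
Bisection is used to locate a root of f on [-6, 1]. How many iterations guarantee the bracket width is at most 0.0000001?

Width after n steps is 7/2^n. Need 2^n ≥ 7/0.0000001 = 70000000.
2^26 = 67108864 < 70000000 ≤ 2^27 = 134217728, so n = 27.

27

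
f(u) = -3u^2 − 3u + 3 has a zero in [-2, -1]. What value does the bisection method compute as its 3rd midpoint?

u = -1.5 gives f = 0.75, positive; keep [-2, -1.5]
u = -1.75 gives f = -0.9375, negative; keep [-1.75, -1.5]
u = -1.625 gives f = -0.046875, negative; keep [-1.625, -1.5]

-1.625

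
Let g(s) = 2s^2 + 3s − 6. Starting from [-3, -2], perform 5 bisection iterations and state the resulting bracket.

[-2.65625, -2.625]

s = -2.5 gives g = -1, negative; keep [-3, -2.5]
s = -2.75 gives g = 0.875, positive; keep [-2.75, -2.5]
s = -2.625 gives g = -0.09375, negative; keep [-2.75, -2.625]
s = -2.6875 gives g = 0.3828, positive; keep [-2.6875, -2.625]
s = -2.65625 gives g = 0.1426, positive; keep [-2.65625, -2.625]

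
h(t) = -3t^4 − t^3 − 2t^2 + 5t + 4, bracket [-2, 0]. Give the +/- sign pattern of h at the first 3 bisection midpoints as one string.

m = -1, h(m) = -5 (−); new bracket [-1, 0]
m = -0.5, h(m) = 0.9375 (+); new bracket [-1, -0.5]
m = -0.75, h(m) = -1.402344 (−); new bracket [-0.75, -0.5]

-+-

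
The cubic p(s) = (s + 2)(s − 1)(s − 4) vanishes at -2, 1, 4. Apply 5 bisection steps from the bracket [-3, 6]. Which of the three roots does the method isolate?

4

m = 1.5, p(m) = -4.375 (−); new bracket [1.5, 6]
m = 3.75, p(m) = -3.953125 (−); new bracket [3.75, 6]
m = 4.875, p(m) = 23.310547 (+); new bracket [3.75, 4.875]
m = 4.3125, p(m) = 6.5344 (+); new bracket [3.75, 4.3125]
m = 4.03125, p(m) = 0.5713 (+); new bracket [3.75, 4.03125]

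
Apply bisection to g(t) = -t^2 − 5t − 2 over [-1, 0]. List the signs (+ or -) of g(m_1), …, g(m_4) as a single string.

+---

m = -0.5, g(m) = 0.25 (+); new bracket [-0.5, 0]
m = -0.25, g(m) = -0.8125 (−); new bracket [-0.5, -0.25]
m = -0.375, g(m) = -0.265625 (−); new bracket [-0.5, -0.375]
m = -0.4375, g(m) = -0.0039 (−); new bracket [-0.5, -0.4375]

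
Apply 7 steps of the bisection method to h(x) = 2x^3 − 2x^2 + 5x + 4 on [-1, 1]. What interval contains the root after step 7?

h(0) = 4 > 0, so the root lies in [-1, 0]
h(-0.5) = 0.75 > 0, so the root lies in [-1, -0.5]
h(-0.75) = -1.71875 < 0, so the root lies in [-0.75, -0.5]
h(-0.625) = -0.3945 < 0, so the root lies in [-0.625, -0.5]
h(-0.5625) = 0.1987 > 0, so the root lies in [-0.625, -0.5625]
h(-0.59375) = -0.0925 < 0, so the root lies in [-0.59375, -0.5625]
h(-0.578125) = 0.0545 > 0, so the root lies in [-0.59375, -0.578125]

[-0.59375, -0.578125]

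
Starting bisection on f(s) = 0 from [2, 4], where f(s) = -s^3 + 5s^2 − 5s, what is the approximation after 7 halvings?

3.609375

f(3) = 3 > 0, so the root lies in [3, 4]
f(3.5) = 0.875 > 0, so the root lies in [3.5, 4]
f(3.75) = -1.171875 < 0, so the root lies in [3.5, 3.75]
f(3.625) = -0.0566 < 0, so the root lies in [3.5, 3.625]
f(3.5625) = 0.4314 > 0, so the root lies in [3.5625, 3.625]
f(3.59375) = 0.193 > 0, so the root lies in [3.59375, 3.625]
f(3.609375) = 0.0696 > 0, so the root lies in [3.609375, 3.625]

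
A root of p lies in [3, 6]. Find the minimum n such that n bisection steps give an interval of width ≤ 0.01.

Width after n steps is 3/2^n. Need 2^n ≥ 3/0.01 = 300.
2^8 = 256 < 300 ≤ 2^9 = 512, so n = 9.

9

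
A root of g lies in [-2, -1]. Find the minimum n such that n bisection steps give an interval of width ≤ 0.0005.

11

Width after n steps is 1/2^n. Need 2^n ≥ 1/0.0005 = 2000.
2^10 = 1024 < 2000 ≤ 2^11 = 2048, so n = 11.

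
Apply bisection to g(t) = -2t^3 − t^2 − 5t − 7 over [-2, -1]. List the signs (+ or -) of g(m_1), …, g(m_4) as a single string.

m = -1.5, g(m) = 5 (+); new bracket [-1.5, -1]
m = -1.25, g(m) = 1.59375 (+); new bracket [-1.25, -1]
m = -1.125, g(m) = 0.207031 (+); new bracket [-1.125, -1]
m = -1.0625, g(m) = -0.4175 (−); new bracket [-1.125, -1.0625]

+++-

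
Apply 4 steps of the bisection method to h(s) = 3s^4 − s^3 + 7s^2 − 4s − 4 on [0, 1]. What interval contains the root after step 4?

[0.9375, 1]

h(0.5) = -4.1875 < 0, so the root lies in [0.5, 1]
h(0.75) = -2.535156 < 0, so the root lies in [0.75, 1]
h(0.875) = -1.052002 < 0, so the root lies in [0.875, 1]
h(0.9375) = -0.1042 < 0, so the root lies in [0.9375, 1]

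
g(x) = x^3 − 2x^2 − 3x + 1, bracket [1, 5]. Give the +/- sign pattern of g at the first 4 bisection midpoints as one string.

x = 3 gives g = 1, positive; keep [1, 3]
x = 2 gives g = -5, negative; keep [2, 3]
x = 2.5 gives g = -3.375, negative; keep [2.5, 3]
x = 2.75 gives g = -1.5781, negative; keep [2.75, 3]

+---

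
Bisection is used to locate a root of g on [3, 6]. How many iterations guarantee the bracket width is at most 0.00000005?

Width after n steps is 3/2^n. Need 2^n ≥ 3/0.00000005 = 60000000.
2^25 = 33554432 < 60000000 ≤ 2^26 = 67108864, so n = 26.

26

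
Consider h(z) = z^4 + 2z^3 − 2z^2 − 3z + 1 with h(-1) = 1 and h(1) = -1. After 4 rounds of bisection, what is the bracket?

midpoint 0: h = 1 > 0 → [0, 1]
midpoint 0.5: h = -0.6875 < 0 → [0, 0.5]
midpoint 0.25: h = 0.160156 > 0 → [0.25, 0.5]
midpoint 0.375: h = -0.281 < 0 → [0.25, 0.375]

[0.25, 0.375]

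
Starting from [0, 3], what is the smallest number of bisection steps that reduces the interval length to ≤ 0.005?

10

Width after n steps is 3/2^n. Need 2^n ≥ 3/0.005 = 600.
2^9 = 512 < 600 ≤ 2^10 = 1024, so n = 10.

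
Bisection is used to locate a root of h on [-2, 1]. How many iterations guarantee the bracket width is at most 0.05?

Width after n steps is 3/2^n. Need 2^n ≥ 3/0.05 = 60.
2^5 = 32 < 60 ≤ 2^6 = 64, so n = 6.

6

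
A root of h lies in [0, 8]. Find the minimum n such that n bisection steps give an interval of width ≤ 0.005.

11

Width after n steps is 8/2^n. Need 2^n ≥ 8/0.005 = 1600.
2^10 = 1024 < 1600 ≤ 2^11 = 2048, so n = 11.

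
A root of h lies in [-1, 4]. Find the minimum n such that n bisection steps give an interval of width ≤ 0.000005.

Width after n steps is 5/2^n. Need 2^n ≥ 5/0.000005 = 1000000.
2^19 = 524288 < 1000000 ≤ 2^20 = 1048576, so n = 20.

20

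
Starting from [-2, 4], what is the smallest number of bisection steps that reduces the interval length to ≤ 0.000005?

21

Width after n steps is 6/2^n. Need 2^n ≥ 6/0.000005 = 1200000.
2^20 = 1048576 < 1200000 ≤ 2^21 = 2097152, so n = 21.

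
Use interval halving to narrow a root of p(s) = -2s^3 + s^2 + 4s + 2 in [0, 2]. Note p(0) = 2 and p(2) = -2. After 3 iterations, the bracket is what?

p(1) = 5 > 0, so the root lies in [1, 2]
p(1.5) = 3.5 > 0, so the root lies in [1.5, 2]
p(1.75) = 1.34375 > 0, so the root lies in [1.75, 2]

[1.75, 2]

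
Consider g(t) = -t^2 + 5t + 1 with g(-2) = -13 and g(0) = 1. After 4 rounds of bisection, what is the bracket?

[-0.25, -0.125]

t = -1 gives g = -5, negative; keep [-1, 0]
t = -0.5 gives g = -1.75, negative; keep [-0.5, 0]
t = -0.25 gives g = -0.3125, negative; keep [-0.25, 0]
t = -0.125 gives g = 0.3594, positive; keep [-0.25, -0.125]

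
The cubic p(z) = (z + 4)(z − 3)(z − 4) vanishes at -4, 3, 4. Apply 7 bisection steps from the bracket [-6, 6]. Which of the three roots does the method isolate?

-4

midpoint 0: p = 48 > 0 → [-6, 0]
midpoint -3: p = 42 > 0 → [-6, -3]
midpoint -4.5: p = -31.875 < 0 → [-4.5, -3]
midpoint -3.75: p = 13.0781 > 0 → [-4.5, -3.75]
midpoint -4.125: p = -7.2363 < 0 → [-4.125, -3.75]
midpoint -3.9375: p = 3.4417 > 0 → [-4.125, -3.9375]
midpoint -4.03125: p = -1.7647 < 0 → [-4.03125, -3.9375]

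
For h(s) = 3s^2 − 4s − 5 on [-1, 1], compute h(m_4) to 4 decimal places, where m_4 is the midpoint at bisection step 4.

midpoint 0: h = -5 < 0 → [-1, 0]
midpoint -0.5: h = -2.25 < 0 → [-1, -0.5]
midpoint -0.75: h = -0.3125 < 0 → [-1, -0.75]
midpoint -0.875: h = 0.7969 > 0 → [-0.875, -0.75]

0.7969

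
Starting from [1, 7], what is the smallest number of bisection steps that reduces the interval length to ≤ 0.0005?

Width after n steps is 6/2^n. Need 2^n ≥ 6/0.0005 = 12000.
2^13 = 8192 < 12000 ≤ 2^14 = 16384, so n = 14.

14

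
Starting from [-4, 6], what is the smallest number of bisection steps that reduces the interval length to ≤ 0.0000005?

25

Width after n steps is 10/2^n. Need 2^n ≥ 10/0.0000005 = 20000000.
2^24 = 16777216 < 20000000 ≤ 2^25 = 33554432, so n = 25.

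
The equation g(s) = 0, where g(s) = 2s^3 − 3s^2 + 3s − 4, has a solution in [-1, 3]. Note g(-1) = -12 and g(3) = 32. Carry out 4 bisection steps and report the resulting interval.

s = 1 gives g = -2, negative; keep [1, 3]
s = 2 gives g = 6, positive; keep [1, 2]
s = 1.5 gives g = 0.5, positive; keep [1, 1.5]
s = 1.25 gives g = -1.0312, negative; keep [1.25, 1.5]

[1.25, 1.5]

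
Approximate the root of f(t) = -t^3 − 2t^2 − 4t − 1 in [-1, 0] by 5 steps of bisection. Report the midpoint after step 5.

f(-0.5) = 0.625 > 0, so the root lies in [-0.5, 0]
f(-0.25) = -0.109375 < 0, so the root lies in [-0.5, -0.25]
f(-0.375) = 0.271484 > 0, so the root lies in [-0.375, -0.25]
f(-0.3125) = 0.0852 > 0, so the root lies in [-0.3125, -0.25]
f(-0.28125) = -0.011 < 0, so the root lies in [-0.3125, -0.28125]

-0.28125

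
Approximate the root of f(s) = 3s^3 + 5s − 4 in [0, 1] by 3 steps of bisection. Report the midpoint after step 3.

0.625

m = 0.5, f(m) = -1.125 (−); new bracket [0.5, 1]
m = 0.75, f(m) = 1.015625 (+); new bracket [0.5, 0.75]
m = 0.625, f(m) = -0.142578 (−); new bracket [0.625, 0.75]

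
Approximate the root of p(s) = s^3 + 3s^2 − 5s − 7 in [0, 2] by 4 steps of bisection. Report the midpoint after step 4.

midpoint 1: p = -8 < 0 → [1, 2]
midpoint 1.5: p = -4.375 < 0 → [1.5, 2]
midpoint 1.75: p = -1.203125 < 0 → [1.75, 2]
midpoint 1.875: p = 0.7637 > 0 → [1.75, 1.875]

1.875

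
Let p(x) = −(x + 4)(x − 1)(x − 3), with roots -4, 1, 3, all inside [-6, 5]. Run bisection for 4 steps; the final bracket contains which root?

midpoint -0.5: p = -18.375 < 0 → [-6, -0.5]
midpoint -3.25: p = -19.921875 < 0 → [-6, -3.25]
midpoint -4.625: p = 26.806641 > 0 → [-4.625, -3.25]
midpoint -3.9375: p = -2.1409 < 0 → [-4.625, -3.9375]

-4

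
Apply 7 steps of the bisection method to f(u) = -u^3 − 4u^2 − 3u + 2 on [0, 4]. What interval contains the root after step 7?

[0.40625, 0.4375]

m = 2, f(m) = -28 (−); new bracket [0, 2]
m = 1, f(m) = -6 (−); new bracket [0, 1]
m = 0.5, f(m) = -0.625 (−); new bracket [0, 0.5]
m = 0.25, f(m) = 0.9844 (+); new bracket [0.25, 0.5]
m = 0.375, f(m) = 0.2598 (+); new bracket [0.375, 0.5]
m = 0.4375, f(m) = -0.1619 (−); new bracket [0.375, 0.4375]
m = 0.40625, f(m) = 0.054 (+); new bracket [0.40625, 0.4375]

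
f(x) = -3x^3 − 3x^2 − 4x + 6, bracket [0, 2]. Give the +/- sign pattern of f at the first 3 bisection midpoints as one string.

m = 1, f(m) = -4 (−); new bracket [0, 1]
m = 0.5, f(m) = 2.875 (+); new bracket [0.5, 1]
m = 0.75, f(m) = 0.046875 (+); new bracket [0.75, 1]

-++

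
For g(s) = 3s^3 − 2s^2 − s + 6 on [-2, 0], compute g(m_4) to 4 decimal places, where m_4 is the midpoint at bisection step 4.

0.3223

midpoint -1: g = 2 > 0 → [-2, -1]
midpoint -1.5: g = -7.125 < 0 → [-1.5, -1]
midpoint -1.25: g = -1.734375 < 0 → [-1.25, -1]
midpoint -1.125: g = 0.3223 > 0 → [-1.25, -1.125]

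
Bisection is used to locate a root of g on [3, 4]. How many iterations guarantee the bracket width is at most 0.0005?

Width after n steps is 1/2^n. Need 2^n ≥ 1/0.0005 = 2000.
2^10 = 1024 < 2000 ≤ 2^11 = 2048, so n = 11.

11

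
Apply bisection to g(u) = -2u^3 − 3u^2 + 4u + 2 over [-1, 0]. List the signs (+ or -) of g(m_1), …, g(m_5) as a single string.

g(-0.5) = -0.5 < 0, so the root lies in [-0.5, 0]
g(-0.25) = 0.84375 > 0, so the root lies in [-0.5, -0.25]
g(-0.375) = 0.183594 > 0, so the root lies in [-0.5, -0.375]
g(-0.4375) = -0.1567 < 0, so the root lies in [-0.4375, -0.375]
g(-0.40625) = 0.014 > 0, so the root lies in [-0.4375, -0.40625]

-++-+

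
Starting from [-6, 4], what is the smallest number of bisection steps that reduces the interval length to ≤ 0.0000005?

25

Width after n steps is 10/2^n. Need 2^n ≥ 10/0.0000005 = 20000000.
2^24 = 16777216 < 20000000 ≤ 2^25 = 33554432, so n = 25.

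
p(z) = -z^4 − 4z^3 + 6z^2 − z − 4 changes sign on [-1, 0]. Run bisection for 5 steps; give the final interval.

m = -0.5, p(m) = -1.5625 (−); new bracket [-1, -0.5]
m = -0.75, p(m) = 1.496094 (+); new bracket [-0.75, -0.5]
m = -0.625, p(m) = -0.207275 (−); new bracket [-0.75, -0.625]
m = -0.6875, p(m) = 0.5998 (+); new bracket [-0.6875, -0.625]
m = -0.65625, p(m) = 0.1853 (+); new bracket [-0.65625, -0.625]

[-0.65625, -0.625]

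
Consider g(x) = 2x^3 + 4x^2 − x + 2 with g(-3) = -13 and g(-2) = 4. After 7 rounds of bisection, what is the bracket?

[-2.390625, -2.3828125]

midpoint -2.5: g = -1.75 < 0 → [-2.5, -2]
midpoint -2.25: g = 1.71875 > 0 → [-2.5, -2.25]
midpoint -2.375: g = 0.144531 > 0 → [-2.5, -2.375]
midpoint -2.4375: g = -0.7612 < 0 → [-2.4375, -2.375]
midpoint -2.40625: g = -0.2982 < 0 → [-2.40625, -2.375]
midpoint -2.390625: g = -0.0743 < 0 → [-2.390625, -2.375]
midpoint -2.3828125: g = 0.0358 > 0 → [-2.390625, -2.3828125]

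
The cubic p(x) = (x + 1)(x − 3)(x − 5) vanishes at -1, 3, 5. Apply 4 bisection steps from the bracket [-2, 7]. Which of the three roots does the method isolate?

p(2.5) = 4.375 > 0, so the root lies in [-2, 2.5]
p(0.25) = 16.328125 > 0, so the root lies in [-2, 0.25]
p(-0.875) = 2.845703 > 0, so the root lies in [-2, -0.875]
p(-1.4375) = -12.4978 < 0, so the root lies in [-1.4375, -0.875]

-1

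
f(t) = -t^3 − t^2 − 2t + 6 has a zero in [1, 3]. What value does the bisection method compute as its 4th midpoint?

1.125

t = 2 gives f = -10, negative; keep [1, 2]
t = 1.5 gives f = -2.625, negative; keep [1, 1.5]
t = 1.25 gives f = -0.015625, negative; keep [1, 1.25]
t = 1.125 gives f = 1.0605, positive; keep [1.125, 1.25]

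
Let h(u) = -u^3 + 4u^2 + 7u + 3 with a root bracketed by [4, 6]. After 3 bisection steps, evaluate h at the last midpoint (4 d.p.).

5.2969

m = 5, h(m) = 13 (+); new bracket [5, 6]
m = 5.5, h(m) = -3.875 (−); new bracket [5, 5.5]
m = 5.25, h(m) = 5.296875 (+); new bracket [5.25, 5.5]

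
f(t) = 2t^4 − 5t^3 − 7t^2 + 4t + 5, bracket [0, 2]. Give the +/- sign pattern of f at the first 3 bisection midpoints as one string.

-++

t = 1 gives f = -1, negative; keep [0, 1]
t = 0.5 gives f = 4.75, positive; keep [0.5, 1]
t = 0.75 gives f = 2.585938, positive; keep [0.75, 1]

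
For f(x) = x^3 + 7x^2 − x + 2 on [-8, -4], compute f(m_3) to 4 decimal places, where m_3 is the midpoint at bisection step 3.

-18.6250

m = -6, f(m) = 44 (+); new bracket [-8, -6]
m = -7, f(m) = 9 (+); new bracket [-8, -7]
m = -7.5, f(m) = -18.625 (−); new bracket [-7.5, -7]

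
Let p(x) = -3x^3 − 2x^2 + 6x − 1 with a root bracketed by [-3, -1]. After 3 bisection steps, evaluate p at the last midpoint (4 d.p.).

-1.5469

midpoint -2: p = 3 > 0 → [-2, -1]
midpoint -1.5: p = -4.375 < 0 → [-2, -1.5]
midpoint -1.75: p = -1.546875 < 0 → [-2, -1.75]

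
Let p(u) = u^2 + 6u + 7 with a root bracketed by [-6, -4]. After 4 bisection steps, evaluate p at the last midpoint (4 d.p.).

-0.1094

midpoint -5: p = 2 > 0 → [-5, -4]
midpoint -4.5: p = 0.25 > 0 → [-4.5, -4]
midpoint -4.25: p = -0.4375 < 0 → [-4.5, -4.25]
midpoint -4.375: p = -0.1094 < 0 → [-4.5, -4.375]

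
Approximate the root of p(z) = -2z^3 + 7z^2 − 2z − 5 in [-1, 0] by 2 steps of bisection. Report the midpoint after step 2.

m = -0.5, p(m) = -2 (−); new bracket [-1, -0.5]
m = -0.75, p(m) = 1.28125 (+); new bracket [-0.75, -0.5]

-0.75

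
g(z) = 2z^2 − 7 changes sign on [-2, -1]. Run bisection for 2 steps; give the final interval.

[-2, -1.75]

g(-1.5) = -2.5 < 0, so the root lies in [-2, -1.5]
g(-1.75) = -0.875 < 0, so the root lies in [-2, -1.75]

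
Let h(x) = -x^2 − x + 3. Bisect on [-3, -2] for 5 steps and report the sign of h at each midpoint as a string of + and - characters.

m = -2.5, h(m) = -0.75 (−); new bracket [-2.5, -2]
m = -2.25, h(m) = 0.1875 (+); new bracket [-2.5, -2.25]
m = -2.375, h(m) = -0.265625 (−); new bracket [-2.375, -2.25]
m = -2.3125, h(m) = -0.0352 (−); new bracket [-2.3125, -2.25]
m = -2.28125, h(m) = 0.0771 (+); new bracket [-2.3125, -2.28125]

-+--+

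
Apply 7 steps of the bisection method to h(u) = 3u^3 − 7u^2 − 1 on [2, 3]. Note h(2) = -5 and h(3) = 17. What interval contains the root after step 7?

h(2.5) = 2.125 > 0, so the root lies in [2, 2.5]
h(2.25) = -2.265625 < 0, so the root lies in [2.25, 2.5]
h(2.375) = -0.294922 < 0, so the root lies in [2.375, 2.5]
h(2.4375) = 0.8567 > 0, so the root lies in [2.375, 2.4375]
h(2.40625) = 0.2666 > 0, so the root lies in [2.375, 2.40625]
h(2.390625) = -0.0177 < 0, so the root lies in [2.390625, 2.40625]
h(2.3984375) = 0.1235 > 0, so the root lies in [2.390625, 2.3984375]

[2.390625, 2.3984375]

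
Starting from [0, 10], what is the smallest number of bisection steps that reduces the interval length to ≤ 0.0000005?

25

Width after n steps is 10/2^n. Need 2^n ≥ 10/0.0000005 = 20000000.
2^24 = 16777216 < 20000000 ≤ 2^25 = 33554432, so n = 25.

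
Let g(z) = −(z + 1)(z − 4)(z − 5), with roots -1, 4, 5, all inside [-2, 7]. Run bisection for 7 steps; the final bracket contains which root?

z = 2.5 gives g = -13.125, negative; keep [-2, 2.5]
z = 0.25 gives g = -22.265625, negative; keep [-2, 0.25]
z = -0.875 gives g = -3.580078, negative; keep [-2, -0.875]
z = -1.4375 gives g = 15.3142, positive; keep [-1.4375, -0.875]
z = -1.15625 gives g = 4.9599, positive; keep [-1.15625, -0.875]
z = -1.015625 gives g = 0.4714, positive; keep [-1.015625, -0.875]
z = -0.9453125 gives g = -1.6079, negative; keep [-1.015625, -0.9453125]

-1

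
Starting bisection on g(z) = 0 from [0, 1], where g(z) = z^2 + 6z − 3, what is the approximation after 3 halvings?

midpoint 0.5: g = 0.25 > 0 → [0, 0.5]
midpoint 0.25: g = -1.4375 < 0 → [0.25, 0.5]
midpoint 0.375: g = -0.609375 < 0 → [0.375, 0.5]

0.375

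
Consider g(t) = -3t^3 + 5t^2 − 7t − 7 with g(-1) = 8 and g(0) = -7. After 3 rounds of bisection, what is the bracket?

[-0.625, -0.5]

m = -0.5, g(m) = -1.875 (−); new bracket [-1, -0.5]
m = -0.75, g(m) = 2.328125 (+); new bracket [-0.75, -0.5]
m = -0.625, g(m) = 0.060547 (+); new bracket [-0.625, -0.5]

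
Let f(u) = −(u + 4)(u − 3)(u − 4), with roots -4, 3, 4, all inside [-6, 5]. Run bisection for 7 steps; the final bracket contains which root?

f(-0.5) = -55.125 < 0, so the root lies in [-6, -0.5]
f(-3.25) = -33.984375 < 0, so the root lies in [-6, -3.25]
f(-4.625) = 41.103516 > 0, so the root lies in [-4.625, -3.25]
f(-3.9375) = -3.4417 < 0, so the root lies in [-4.625, -3.9375]
f(-4.28125) = 16.9588 > 0, so the root lies in [-4.28125, -3.9375]
f(-4.109375) = 6.3058 > 0, so the root lies in [-4.109375, -3.9375]
f(-4.0234375) = 1.3208 > 0, so the root lies in [-4.0234375, -3.9375]

-4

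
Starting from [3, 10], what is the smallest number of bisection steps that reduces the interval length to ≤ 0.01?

Width after n steps is 7/2^n. Need 2^n ≥ 7/0.01 = 700.
2^9 = 512 < 700 ≤ 2^10 = 1024, so n = 10.

10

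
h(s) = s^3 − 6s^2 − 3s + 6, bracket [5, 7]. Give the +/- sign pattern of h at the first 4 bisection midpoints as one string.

m = 6, h(m) = -12 (−); new bracket [6, 7]
m = 6.5, h(m) = 7.625 (+); new bracket [6, 6.5]
m = 6.25, h(m) = -2.984375 (−); new bracket [6.25, 6.5]
m = 6.375, h(m) = 2.1152 (+); new bracket [6.25, 6.375]

-+-+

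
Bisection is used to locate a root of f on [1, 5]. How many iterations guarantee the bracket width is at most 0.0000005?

23

Width after n steps is 4/2^n. Need 2^n ≥ 4/0.0000005 = 8000000.
2^22 = 4194304 < 8000000 ≤ 2^23 = 8388608, so n = 23.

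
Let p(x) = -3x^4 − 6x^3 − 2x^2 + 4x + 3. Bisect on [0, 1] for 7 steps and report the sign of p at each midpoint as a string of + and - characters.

midpoint 0.5: p = 3.5625 > 0 → [0.5, 1]
midpoint 0.75: p = 1.394531 > 0 → [0.75, 1]
midpoint 0.875: p = -0.809326 < 0 → [0.75, 0.875]
midpoint 0.8125: p = 0.404 > 0 → [0.8125, 0.875]
midpoint 0.84375: p = -0.1734 < 0 → [0.8125, 0.84375]
midpoint 0.828125: p = 0.1225 > 0 → [0.828125, 0.84375]
midpoint 0.8359375: p = -0.0236 < 0 → [0.828125, 0.8359375]

++-+-+-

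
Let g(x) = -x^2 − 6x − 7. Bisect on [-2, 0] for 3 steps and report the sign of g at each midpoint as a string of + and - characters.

--+

m = -1, g(m) = -2 (−); new bracket [-2, -1]
m = -1.5, g(m) = -0.25 (−); new bracket [-2, -1.5]
m = -1.75, g(m) = 0.4375 (+); new bracket [-1.75, -1.5]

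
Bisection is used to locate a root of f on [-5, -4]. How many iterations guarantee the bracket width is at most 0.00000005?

Width after n steps is 1/2^n. Need 2^n ≥ 1/0.00000005 = 20000000.
2^24 = 16777216 < 20000000 ≤ 2^25 = 33554432, so n = 25.

25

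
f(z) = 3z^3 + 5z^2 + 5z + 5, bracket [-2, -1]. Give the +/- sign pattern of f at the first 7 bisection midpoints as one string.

f(-1.5) = -1.375 < 0, so the root lies in [-1.5, -1]
f(-1.25) = 0.703125 > 0, so the root lies in [-1.5, -1.25]
f(-1.375) = -0.220703 < 0, so the root lies in [-1.375, -1.25]
f(-1.3125) = 0.2678 > 0, so the root lies in [-1.375, -1.3125]
f(-1.34375) = 0.0305 > 0, so the root lies in [-1.375, -1.34375]
f(-1.359375) = -0.0933 < 0, so the root lies in [-1.359375, -1.34375]
f(-1.3515625) = -0.031 < 0, so the root lies in [-1.3515625, -1.34375]

-+-++--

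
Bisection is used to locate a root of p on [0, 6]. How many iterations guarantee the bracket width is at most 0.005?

11

Width after n steps is 6/2^n. Need 2^n ≥ 6/0.005 = 1200.
2^10 = 1024 < 1200 ≤ 2^11 = 2048, so n = 11.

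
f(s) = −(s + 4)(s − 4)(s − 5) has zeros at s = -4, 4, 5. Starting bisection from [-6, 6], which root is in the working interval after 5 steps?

-4

midpoint 0: f = -80 < 0 → [-6, 0]
midpoint -3: f = -56 < 0 → [-6, -3]
midpoint -4.5: f = 40.375 > 0 → [-4.5, -3]
midpoint -3.75: f = -16.9531 < 0 → [-4.5, -3.75]
midpoint -4.125: f = 9.2676 > 0 → [-4.125, -3.75]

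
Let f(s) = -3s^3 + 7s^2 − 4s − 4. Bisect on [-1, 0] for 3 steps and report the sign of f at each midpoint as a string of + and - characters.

f(-0.5) = 0.125 > 0, so the root lies in [-0.5, 0]
f(-0.25) = -2.515625 < 0, so the root lies in [-0.5, -0.25]
f(-0.375) = -1.357422 < 0, so the root lies in [-0.5, -0.375]

+--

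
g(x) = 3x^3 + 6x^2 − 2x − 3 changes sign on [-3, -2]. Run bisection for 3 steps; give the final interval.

[-2.125, -2]

x = -2.5 gives g = -7.375, negative; keep [-2.5, -2]
x = -2.25 gives g = -2.296875, negative; keep [-2.25, -2]
x = -2.125 gives g = -0.443359, negative; keep [-2.125, -2]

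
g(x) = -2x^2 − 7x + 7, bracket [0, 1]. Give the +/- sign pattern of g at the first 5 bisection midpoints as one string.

midpoint 0.5: g = 3 > 0 → [0.5, 1]
midpoint 0.75: g = 0.625 > 0 → [0.75, 1]
midpoint 0.875: g = -0.65625 < 0 → [0.75, 0.875]
midpoint 0.8125: g = -0.0078 < 0 → [0.75, 0.8125]
midpoint 0.78125: g = 0.3105 > 0 → [0.78125, 0.8125]

++--+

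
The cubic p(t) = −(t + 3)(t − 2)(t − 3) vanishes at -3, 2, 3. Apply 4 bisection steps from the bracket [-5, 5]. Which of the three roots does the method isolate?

t = 0 gives p = -18, negative; keep [-5, 0]
t = -2.5 gives p = -12.375, negative; keep [-5, -2.5]
t = -3.75 gives p = 29.109375, positive; keep [-3.75, -2.5]
t = -3.125 gives p = 3.9238, positive; keep [-3.125, -2.5]

-3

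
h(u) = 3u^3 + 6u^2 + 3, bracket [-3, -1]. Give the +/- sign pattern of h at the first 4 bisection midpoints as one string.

m = -2, h(m) = 3 (+); new bracket [-3, -2]
m = -2.5, h(m) = -6.375 (−); new bracket [-2.5, -2]
m = -2.25, h(m) = -0.796875 (−); new bracket [-2.25, -2]
m = -2.125, h(m) = 1.3066 (+); new bracket [-2.25, -2.125]

+--+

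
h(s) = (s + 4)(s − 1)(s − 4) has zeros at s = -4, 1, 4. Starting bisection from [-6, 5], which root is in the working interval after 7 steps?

-4

s = -0.5 gives h = 23.625, positive; keep [-6, -0.5]
s = -3.25 gives h = 23.109375, positive; keep [-6, -3.25]
s = -4.625 gives h = -30.322266, negative; keep [-4.625, -3.25]
s = -3.9375 gives h = 2.4495, positive; keep [-4.625, -3.9375]
s = -4.28125 gives h = -12.3006, negative; keep [-4.28125, -3.9375]
s = -4.109375 gives h = -4.5318, negative; keep [-4.109375, -3.9375]
s = -4.0234375 gives h = -0.9447, negative; keep [-4.0234375, -3.9375]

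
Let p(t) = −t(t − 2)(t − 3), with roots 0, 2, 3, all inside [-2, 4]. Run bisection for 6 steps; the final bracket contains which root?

0

t = 1 gives p = -2, negative; keep [-2, 1]
t = -0.5 gives p = 4.375, positive; keep [-0.5, 1]
t = 0.25 gives p = -1.203125, negative; keep [-0.5, 0.25]
t = -0.125 gives p = 0.8301, positive; keep [-0.125, 0.25]
t = 0.0625 gives p = -0.3557, negative; keep [-0.125, 0.0625]
t = -0.03125 gives p = 0.1924, positive; keep [-0.03125, 0.0625]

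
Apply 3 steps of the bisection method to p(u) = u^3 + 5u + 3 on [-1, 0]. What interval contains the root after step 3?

[-0.625, -0.5]

u = -0.5 gives p = 0.375, positive; keep [-1, -0.5]
u = -0.75 gives p = -1.171875, negative; keep [-0.75, -0.5]
u = -0.625 gives p = -0.369141, negative; keep [-0.625, -0.5]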